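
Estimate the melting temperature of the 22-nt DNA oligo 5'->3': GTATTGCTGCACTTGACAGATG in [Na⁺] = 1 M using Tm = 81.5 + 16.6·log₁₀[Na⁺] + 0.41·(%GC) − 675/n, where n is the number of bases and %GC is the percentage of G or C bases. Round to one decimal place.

Length n = 22. Base counts: A=5, C=4, G=6, T=7
G+C = 10, so %GC = 10/22 × 100 = 45.455%
Salt term: 16.6 × (0) = 0
GC term: 0.41 × 45.455 = 18.637; length term: −675/22 = −30.682
Tm = 81.5 + (0) + 18.637 − 30.682 = 69.455 → 69.5°C

69.5°C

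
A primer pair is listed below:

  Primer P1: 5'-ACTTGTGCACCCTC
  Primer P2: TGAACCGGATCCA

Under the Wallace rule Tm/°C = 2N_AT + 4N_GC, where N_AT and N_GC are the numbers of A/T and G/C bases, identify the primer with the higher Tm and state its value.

Primer P1: A+T=6, G+C=8 → Tm = 2(6)+4(8) = 44°C
Primer P2: A+T=6, G+C=7 → Tm = 2(6)+4(7) = 40°C
44°C vs 40°C → primer P1 is higher.

Primer P1, 44°C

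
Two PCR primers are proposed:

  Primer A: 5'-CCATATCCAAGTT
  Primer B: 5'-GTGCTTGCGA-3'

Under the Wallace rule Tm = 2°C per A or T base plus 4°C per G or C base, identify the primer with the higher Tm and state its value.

Primer A: A+T=8, G+C=5 → Tm = 2(8)+4(5) = 36°C
Primer B: A+T=4, G+C=6 → Tm = 2(4)+4(6) = 32°C
36°C vs 32°C → primer A is higher.

Primer A, 36°C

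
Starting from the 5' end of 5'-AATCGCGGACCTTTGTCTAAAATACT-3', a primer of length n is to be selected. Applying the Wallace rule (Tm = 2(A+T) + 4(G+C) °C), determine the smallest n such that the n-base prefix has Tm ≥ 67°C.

n = 25

First 24 bases: AATCGCGGACCTTTGTCTAAAATA → Tm = 66°C (< 67°C)
First 25 bases: AATCGCGGACCTTTGTCTAAAATAC → Tm = 70°C (≥ 67°C)
Since every base adds ≥2°C, Tm only increases with n, so the threshold is first crossed at n = 25.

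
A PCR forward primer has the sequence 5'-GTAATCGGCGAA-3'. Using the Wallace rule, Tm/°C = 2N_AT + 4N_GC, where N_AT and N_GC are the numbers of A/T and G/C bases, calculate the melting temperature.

36°C

C=2, T=2, A=4, G=4
AT pairs contribute 6, GC pairs contribute 6.
Tm = 2(6) + 4(6) = 12 + 24 = 36°C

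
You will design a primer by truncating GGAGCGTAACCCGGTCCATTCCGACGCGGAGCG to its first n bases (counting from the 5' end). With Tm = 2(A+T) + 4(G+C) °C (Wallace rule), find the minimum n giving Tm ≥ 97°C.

n = 29

First 28 bases: GGAGCGTAACCCGGTCCATTCCGACGCG → Tm = 94°C (< 97°C)
First 29 bases: GGAGCGTAACCCGGTCCATTCCGACGCGG → Tm = 98°C (≥ 97°C)
Since every base adds ≥2°C, Tm only increases with n, so the threshold is first crossed at n = 29.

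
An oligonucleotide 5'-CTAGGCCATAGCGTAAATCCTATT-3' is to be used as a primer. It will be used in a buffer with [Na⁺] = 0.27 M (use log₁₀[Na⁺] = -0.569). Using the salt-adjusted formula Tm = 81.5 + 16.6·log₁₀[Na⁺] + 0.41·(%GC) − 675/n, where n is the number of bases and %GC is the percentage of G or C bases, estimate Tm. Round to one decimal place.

Length n = 24. Base counts: T=7, C=6, A=7, G=4
G+C = 10, so %GC = 10/24 × 100 = 41.667%
Salt term: 16.6 × (-0.569) = -9.445
GC term: 0.41 × 41.667 = 17.083; length term: −675/24 = −28.125
Tm = 81.5 + (-9.445) + 17.083 − 28.125 = 61.013 → 61.0°C

61.0°C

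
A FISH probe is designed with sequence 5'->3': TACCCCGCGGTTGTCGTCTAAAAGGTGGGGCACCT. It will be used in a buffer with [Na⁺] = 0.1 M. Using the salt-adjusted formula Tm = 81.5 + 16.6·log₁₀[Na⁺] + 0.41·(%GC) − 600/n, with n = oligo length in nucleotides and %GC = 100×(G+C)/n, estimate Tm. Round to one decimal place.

72.4°C

Length n = 35. Counting bases: T=8, A=6, G=11, C=10
G+C = 21, so %GC = 21/35 × 100 = 60%
Salt term: 16.6 × (-1) = -16.6
GC term: 0.41 × 60 = 24.6; length term: −600/35 = −17.143
Tm = 81.5 + (-16.6) + 24.6 − 17.143 = 72.357 → 72.4°C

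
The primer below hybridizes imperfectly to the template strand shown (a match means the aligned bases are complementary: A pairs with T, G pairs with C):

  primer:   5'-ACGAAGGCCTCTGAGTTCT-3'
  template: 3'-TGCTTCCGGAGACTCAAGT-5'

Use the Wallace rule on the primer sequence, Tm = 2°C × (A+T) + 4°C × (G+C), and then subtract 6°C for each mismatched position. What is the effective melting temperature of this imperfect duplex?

52°C

Primer base counts: A=4, T=5, G=5, C=5 → A+T=9, G+C=10
Perfect-match Tm = 2(9) + 4(10) = 18 + 40 = 58°C
Mismatches (positions where the bases are not complementary): 1 (at position 19)
Effective Tm = 58 − 1×6 = 58 − 6 = 52°C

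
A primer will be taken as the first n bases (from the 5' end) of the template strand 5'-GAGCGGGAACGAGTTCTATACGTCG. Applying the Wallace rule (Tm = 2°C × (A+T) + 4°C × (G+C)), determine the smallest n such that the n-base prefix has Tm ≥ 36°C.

n = 11

First 10 bases: GAGCGGGAAC → Tm = 34°C (< 36°C)
First 11 bases: GAGCGGGAACG → Tm = 38°C (≥ 36°C)
Since every base adds ≥2°C, Tm only increases with n, so the threshold is first crossed at n = 11.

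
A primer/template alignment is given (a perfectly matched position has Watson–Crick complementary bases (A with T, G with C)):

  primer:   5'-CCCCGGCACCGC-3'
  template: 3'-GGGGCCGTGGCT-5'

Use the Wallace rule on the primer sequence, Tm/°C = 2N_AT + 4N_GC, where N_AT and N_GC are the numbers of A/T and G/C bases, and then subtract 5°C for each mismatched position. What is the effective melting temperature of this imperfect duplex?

41°C

Primer base counts: A=1, T=0, G=3, C=8 → A+T=1, G+C=11
Perfect-match Tm = 2(1) + 4(11) = 2 + 44 = 46°C
Mismatches (positions where the bases are not complementary): 1 (at position 12)
Effective Tm = 46 − 1×5 = 46 − 5 = 41°C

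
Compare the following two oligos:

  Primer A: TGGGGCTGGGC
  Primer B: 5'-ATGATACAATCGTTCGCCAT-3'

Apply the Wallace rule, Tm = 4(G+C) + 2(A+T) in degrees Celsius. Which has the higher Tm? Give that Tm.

Primer B, 56°C

Primer A: A+T=2, G+C=9 → Tm = 2(2)+4(9) = 40°C
Primer B: A+T=12, G+C=8 → Tm = 2(12)+4(8) = 56°C
40°C vs 56°C → primer B is higher.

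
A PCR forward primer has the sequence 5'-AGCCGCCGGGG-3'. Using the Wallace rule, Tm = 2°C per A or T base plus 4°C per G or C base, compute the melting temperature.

42°C

Scanning the sequence gives T=0, C=4, A=1, G=6.
AT pairs contribute 1, GC pairs contribute 10.
Tm = 2×1 + 4×10 = 42°C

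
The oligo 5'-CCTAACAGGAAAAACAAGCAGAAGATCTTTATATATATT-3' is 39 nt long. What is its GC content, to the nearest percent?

Counting bases: T=10, A=18, G=5, C=6
G+C = 5 + 6 = 11 out of 39 bases
%GC = 11/39 × 100 = 28.21% ≈ 28%

28%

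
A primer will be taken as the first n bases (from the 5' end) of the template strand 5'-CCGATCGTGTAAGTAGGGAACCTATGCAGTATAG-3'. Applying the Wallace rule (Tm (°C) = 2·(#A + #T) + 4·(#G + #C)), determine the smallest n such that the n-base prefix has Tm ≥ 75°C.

n = 26

First 25 bases: CCGATCGTGTAAGTAGGGAACCTAT → Tm = 74°C (< 75°C)
First 26 bases: CCGATCGTGTAAGTAGGGAACCTATG → Tm = 78°C (≥ 75°C)
Each additional base adds 2°C (A/T) or 4°C (G/C), so Tm is non-decreasing in n; n = 26 is the first length to reach 75°C.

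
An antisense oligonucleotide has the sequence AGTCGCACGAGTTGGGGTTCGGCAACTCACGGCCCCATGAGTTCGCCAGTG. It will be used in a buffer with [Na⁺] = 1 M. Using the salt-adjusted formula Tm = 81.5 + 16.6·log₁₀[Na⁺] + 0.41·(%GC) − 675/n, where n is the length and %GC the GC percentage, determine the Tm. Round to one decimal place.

94.0°C

Length n = 51. A=9, T=10, G=17, C=15
G+C = 32, so %GC = 32/51 × 100 = 62.745%
Salt term: 16.6 × (0) = 0
GC term: 0.41 × 62.745 = 25.725; length term: −675/51 = −13.235
Tm = 81.5 + (0) + 25.725 − 13.235 = 93.99 → 94.0°C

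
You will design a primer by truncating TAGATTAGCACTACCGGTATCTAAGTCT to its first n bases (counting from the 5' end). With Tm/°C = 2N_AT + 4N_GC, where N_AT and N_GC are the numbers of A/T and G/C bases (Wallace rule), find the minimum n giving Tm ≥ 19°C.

n = 8

First 7 bases: TAGATTA → Tm = 16°C (< 19°C)
First 8 bases: TAGATTAG → Tm = 20°C (≥ 19°C)
Since every base adds ≥2°C, Tm only increases with n, so the threshold is first crossed at n = 8.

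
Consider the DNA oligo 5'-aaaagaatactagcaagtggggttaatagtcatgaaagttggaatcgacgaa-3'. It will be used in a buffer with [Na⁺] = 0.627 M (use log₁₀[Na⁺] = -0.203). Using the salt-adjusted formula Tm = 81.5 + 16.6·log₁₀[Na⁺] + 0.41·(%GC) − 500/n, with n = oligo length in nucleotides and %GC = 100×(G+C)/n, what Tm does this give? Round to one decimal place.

Length n = 52. Counting bases: T=11, C=5, A=22, G=14
G+C = 19, so %GC = 19/52 × 100 = 36.538%
Salt term: 16.6 × (-0.203) = -3.37
GC term: 0.41 × 36.538 = 14.981; length term: −500/52 = −9.615
Tm = 81.5 + (-3.37) + 14.981 − 9.615 = 83.496 → 83.5°C

83.5°C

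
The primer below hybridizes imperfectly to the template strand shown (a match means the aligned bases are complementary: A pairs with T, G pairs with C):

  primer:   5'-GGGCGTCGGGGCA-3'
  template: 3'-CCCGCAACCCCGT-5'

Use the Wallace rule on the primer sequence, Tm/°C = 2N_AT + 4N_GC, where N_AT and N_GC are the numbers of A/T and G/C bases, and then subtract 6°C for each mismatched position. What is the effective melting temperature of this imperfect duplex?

42°C

Primer base counts: A=1, T=1, G=8, C=3 → A+T=2, G+C=11
Perfect-match Tm = 2(2) + 4(11) = 4 + 44 = 48°C
Mismatches (positions where the bases are not complementary): 1 (at position 7)
Effective Tm = 48 − 1×6 = 48 − 6 = 42°C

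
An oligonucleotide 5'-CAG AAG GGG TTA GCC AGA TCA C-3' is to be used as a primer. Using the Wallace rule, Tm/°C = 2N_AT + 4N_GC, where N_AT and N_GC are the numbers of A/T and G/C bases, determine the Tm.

Scanning the sequence gives T=3, C=5, A=7, G=7.
So N_AT = 10 and N_GC = 12.
Tm = 2×10 + 4×12 = 68°C

68°C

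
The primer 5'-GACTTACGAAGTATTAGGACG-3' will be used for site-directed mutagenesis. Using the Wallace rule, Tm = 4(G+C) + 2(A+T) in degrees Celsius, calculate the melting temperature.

Counting bases: A=7, G=6, C=3, T=5
So N_AT = 12 and N_GC = 9.
Tm = 2(12) + 4(9) = 24 + 36 = 60°C

60°C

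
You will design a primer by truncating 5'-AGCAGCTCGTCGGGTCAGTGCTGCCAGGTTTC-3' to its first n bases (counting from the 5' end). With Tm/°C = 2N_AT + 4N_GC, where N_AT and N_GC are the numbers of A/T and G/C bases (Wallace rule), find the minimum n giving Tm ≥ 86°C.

n = 26

First 25 bases: AGCAGCTCGTCGGGTCAGTGCTGCC → Tm = 84°C (< 86°C)
First 26 bases: AGCAGCTCGTCGGGTCAGTGCTGCCA → Tm = 86°C (≥ 86°C)
Since every base adds ≥2°C, Tm only increases with n, so the threshold is first crossed at n = 26.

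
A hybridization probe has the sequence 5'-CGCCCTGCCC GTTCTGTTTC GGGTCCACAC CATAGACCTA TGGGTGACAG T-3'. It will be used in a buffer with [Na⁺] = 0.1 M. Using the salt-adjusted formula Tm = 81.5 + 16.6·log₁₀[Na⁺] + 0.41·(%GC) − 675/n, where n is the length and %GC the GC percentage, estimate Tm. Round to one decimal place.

Length n = 51. Counting bases: G=13, T=13, C=17, A=8
G+C = 30, so %GC = 30/51 × 100 = 58.824%
Salt term: 16.6 × (-1) = -16.6
GC term: 0.41 × 58.824 = 24.118; length term: −675/51 = −13.235
Tm = 81.5 + (-16.6) + 24.118 − 13.235 = 75.783 → 75.8°C

75.8°C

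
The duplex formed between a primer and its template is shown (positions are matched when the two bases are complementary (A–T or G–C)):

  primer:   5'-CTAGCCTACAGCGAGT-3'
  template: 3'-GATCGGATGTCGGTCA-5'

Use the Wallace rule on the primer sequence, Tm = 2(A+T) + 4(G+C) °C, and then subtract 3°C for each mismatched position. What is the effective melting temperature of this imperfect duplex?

47°C

Primer base counts: A=4, T=3, G=4, C=5 → A+T=7, G+C=9
Perfect-match Tm = 2(7) + 4(9) = 14 + 36 = 50°C
Mismatches (positions where the bases are not complementary): 1 (at position 13)
Effective Tm = 50 − 1×3 = 50 − 3 = 47°C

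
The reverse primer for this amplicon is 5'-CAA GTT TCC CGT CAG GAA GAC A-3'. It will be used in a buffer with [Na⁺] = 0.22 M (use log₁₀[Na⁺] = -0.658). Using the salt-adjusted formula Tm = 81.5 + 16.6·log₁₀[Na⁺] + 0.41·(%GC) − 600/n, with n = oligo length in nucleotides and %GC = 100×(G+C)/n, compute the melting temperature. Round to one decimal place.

63.8°C

Length n = 22. Scanning the sequence gives G=5, T=4, A=7, C=6.
G+C = 11, so %GC = 11/22 × 100 = 50%
Salt term: 16.6 × (-0.658) = -10.923
GC term: 0.41 × 50 = 20.5; length term: −600/22 = −27.273
Tm = 81.5 + (-10.923) + 20.5 − 27.273 = 63.804 → 63.8°C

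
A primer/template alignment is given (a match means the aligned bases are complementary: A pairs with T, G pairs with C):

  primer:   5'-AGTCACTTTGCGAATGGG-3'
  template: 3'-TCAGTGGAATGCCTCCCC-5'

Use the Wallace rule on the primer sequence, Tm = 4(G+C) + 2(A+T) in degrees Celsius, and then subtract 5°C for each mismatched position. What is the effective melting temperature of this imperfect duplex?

Primer base counts: A=4, T=5, G=6, C=3 → A+T=9, G+C=9
Perfect-match Tm = 2(9) + 4(9) = 18 + 36 = 54°C
Mismatches (positions where the bases are not complementary): 4 (at positions 7, 10, 13, 15)
Effective Tm = 54 − 4×5 = 54 − 20 = 34°C

34°C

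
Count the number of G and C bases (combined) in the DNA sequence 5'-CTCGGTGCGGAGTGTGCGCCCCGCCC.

A=1, C=11, T=4, G=10
G+C = 10 + 11 = 21

21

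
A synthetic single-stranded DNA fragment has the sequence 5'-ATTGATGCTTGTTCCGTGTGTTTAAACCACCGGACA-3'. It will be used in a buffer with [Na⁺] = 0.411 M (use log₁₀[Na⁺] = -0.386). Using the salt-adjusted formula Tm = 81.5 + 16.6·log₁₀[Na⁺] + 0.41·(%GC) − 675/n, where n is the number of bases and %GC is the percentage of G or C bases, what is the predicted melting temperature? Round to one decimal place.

Length n = 36. Base counts: G=8, T=12, C=8, A=8
G+C = 16, so %GC = 16/36 × 100 = 44.444%
Salt term: 16.6 × (-0.386) = -6.408
GC term: 0.41 × 44.444 = 18.222; length term: −675/36 = −18.75
Tm = 81.5 + (-6.408) + 18.222 − 18.75 = 74.564 → 74.6°C

74.6°C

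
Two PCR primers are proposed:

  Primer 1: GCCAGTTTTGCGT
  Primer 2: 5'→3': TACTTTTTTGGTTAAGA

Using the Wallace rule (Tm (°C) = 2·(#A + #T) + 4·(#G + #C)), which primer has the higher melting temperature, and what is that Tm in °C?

Primer 1: A+T=6, G+C=7 → Tm = 2(6)+4(7) = 40°C
Primer 2: A+T=13, G+C=4 → Tm = 2(13)+4(4) = 42°C
40°C vs 42°C → primer 2 is higher.

Primer 2, 42°C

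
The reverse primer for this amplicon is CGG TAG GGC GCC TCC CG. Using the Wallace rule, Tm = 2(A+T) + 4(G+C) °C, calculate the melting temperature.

G=7, A=1, T=2, C=7
A+T = 3, G+C = 14
Tm = 2(3) + 4(14) = 6 + 56 = 62°C

62°C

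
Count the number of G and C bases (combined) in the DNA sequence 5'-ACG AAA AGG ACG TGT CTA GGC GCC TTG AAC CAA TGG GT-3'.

Counting bases: T=7, A=11, C=8, G=12
G+C = 12 + 8 = 20

20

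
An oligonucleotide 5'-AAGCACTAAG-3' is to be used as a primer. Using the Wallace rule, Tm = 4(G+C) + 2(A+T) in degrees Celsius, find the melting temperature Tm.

28°C

Scanning the sequence gives C=2, A=5, T=1, G=2.
AT pairs contribute 6, GC pairs contribute 4.
Tm = 2(6) + 4(4) = 12 + 16 = 28°C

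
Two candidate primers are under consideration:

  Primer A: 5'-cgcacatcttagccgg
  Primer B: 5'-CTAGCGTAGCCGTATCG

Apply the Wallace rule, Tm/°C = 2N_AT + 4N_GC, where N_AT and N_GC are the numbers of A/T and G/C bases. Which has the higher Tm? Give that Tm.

Primer A: A+T=6, G+C=10 → Tm = 2(6)+4(10) = 52°C
Primer B: A+T=7, G+C=10 → Tm = 2(7)+4(10) = 54°C
52°C vs 54°C → primer B is higher.

Primer B, 54°C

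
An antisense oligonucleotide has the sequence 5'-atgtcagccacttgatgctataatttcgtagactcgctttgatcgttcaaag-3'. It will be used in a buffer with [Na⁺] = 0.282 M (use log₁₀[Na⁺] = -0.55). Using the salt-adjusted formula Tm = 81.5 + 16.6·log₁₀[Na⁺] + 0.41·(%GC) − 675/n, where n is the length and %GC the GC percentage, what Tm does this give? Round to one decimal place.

75.9°C

Length n = 52. G=10, C=11, T=18, A=13
G+C = 21, so %GC = 21/52 × 100 = 40.385%
Salt term: 16.6 × (-0.55) = -9.13
GC term: 0.41 × 40.385 = 16.558; length term: −675/52 = −12.981
Tm = 81.5 + (-9.13) + 16.558 − 12.981 = 75.947 → 75.9°C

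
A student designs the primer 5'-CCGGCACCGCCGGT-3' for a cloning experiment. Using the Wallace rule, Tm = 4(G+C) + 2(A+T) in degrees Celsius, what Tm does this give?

T=1, A=1, G=5, C=7
A+T = 2, G+C = 12
Tm = 2(2) + 4(12) = 4 + 48 = 52°C

52°C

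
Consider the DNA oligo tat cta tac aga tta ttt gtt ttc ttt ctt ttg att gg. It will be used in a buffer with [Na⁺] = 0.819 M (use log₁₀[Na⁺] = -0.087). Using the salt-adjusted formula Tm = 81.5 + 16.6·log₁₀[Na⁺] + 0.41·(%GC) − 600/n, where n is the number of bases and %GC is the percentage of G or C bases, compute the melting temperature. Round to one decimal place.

Length n = 38. Scanning the sequence gives C=4, T=22, G=5, A=7.
G+C = 9, so %GC = 9/38 × 100 = 23.684%
Salt term: 16.6 × (-0.087) = -1.444
GC term: 0.41 × 23.684 = 9.71; length term: −600/38 = −15.789
Tm = 81.5 + (-1.444) + 9.71 − 15.789 = 73.977 → 74.0°C

74.0°C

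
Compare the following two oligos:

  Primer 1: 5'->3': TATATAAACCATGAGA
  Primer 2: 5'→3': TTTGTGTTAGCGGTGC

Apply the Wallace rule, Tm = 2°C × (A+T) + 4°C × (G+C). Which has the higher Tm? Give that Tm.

Primer 1: A+T=12, G+C=4 → Tm = 2(12)+4(4) = 40°C
Primer 2: A+T=8, G+C=8 → Tm = 2(8)+4(8) = 48°C
40°C vs 48°C → primer 2 is higher.

Primer 2, 48°C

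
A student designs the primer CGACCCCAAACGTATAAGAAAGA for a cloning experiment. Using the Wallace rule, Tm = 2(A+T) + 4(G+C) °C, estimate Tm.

66°C

Scanning the sequence gives G=4, A=11, C=6, T=2.
A+T = 13, G+C = 10
Tm = 4·10 + 2·13 = 40 + 26 = 66°C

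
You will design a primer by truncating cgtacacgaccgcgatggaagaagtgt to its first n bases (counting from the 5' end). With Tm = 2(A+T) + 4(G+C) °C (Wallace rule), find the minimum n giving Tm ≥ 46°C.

n = 14

First 13 bases: CGTACACGACCGC → Tm = 44°C (< 46°C)
First 14 bases: CGTACACGACCGCG → Tm = 48°C (≥ 46°C)
Since every base adds ≥2°C, Tm only increases with n, so the threshold is first crossed at n = 14.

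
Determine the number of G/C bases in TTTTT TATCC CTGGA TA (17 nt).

Scanning the sequence gives G=2, C=3, T=9, A=3.
G+C = 2 + 3 = 5

5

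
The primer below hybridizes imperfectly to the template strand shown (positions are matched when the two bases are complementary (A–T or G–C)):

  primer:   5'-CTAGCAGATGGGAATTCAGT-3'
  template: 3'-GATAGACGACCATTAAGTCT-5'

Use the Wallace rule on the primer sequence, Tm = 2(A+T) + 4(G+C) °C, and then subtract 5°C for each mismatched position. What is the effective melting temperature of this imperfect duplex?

33°C

Primer base counts: A=6, T=5, G=6, C=3 → A+T=11, G+C=9
Perfect-match Tm = 2(11) + 4(9) = 22 + 36 = 58°C
Mismatches (positions where the bases are not complementary): 5 (at positions 4, 6, 8, 12, 20)
Effective Tm = 58 − 5×5 = 58 − 25 = 33°C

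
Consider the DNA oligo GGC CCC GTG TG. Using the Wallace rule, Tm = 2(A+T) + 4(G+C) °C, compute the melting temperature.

Scanning the sequence gives G=5, T=2, A=0, C=4.
A+T = 2, G+C = 9
Tm = 4·9 + 2·2 = 36 + 4 = 40°C

40°C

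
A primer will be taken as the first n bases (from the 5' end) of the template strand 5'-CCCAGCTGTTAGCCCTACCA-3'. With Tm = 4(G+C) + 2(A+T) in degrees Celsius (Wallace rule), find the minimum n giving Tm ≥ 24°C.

n = 7

First 6 bases: CCCAGC → Tm = 22°C (< 24°C)
First 7 bases: CCCAGCT → Tm = 24°C (≥ 24°C)
Each additional base adds 2°C (A/T) or 4°C (G/C), so Tm is non-decreasing in n; n = 7 is the first length to reach 24°C.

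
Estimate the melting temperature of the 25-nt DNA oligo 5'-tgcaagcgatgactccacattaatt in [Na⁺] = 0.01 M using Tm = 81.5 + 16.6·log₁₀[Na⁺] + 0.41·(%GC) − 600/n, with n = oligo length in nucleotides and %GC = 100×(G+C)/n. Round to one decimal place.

Length n = 25. Base counts: T=7, G=4, C=6, A=8
G+C = 10, so %GC = 10/25 × 100 = 40%
Salt term: 16.6 × (-2) = -33.2
GC term: 0.41 × 40 = 16.4; length term: −600/25 = −24
Tm = 81.5 + (-33.2) + 16.4 − 24 = 40.7 → 40.7°C

40.7°C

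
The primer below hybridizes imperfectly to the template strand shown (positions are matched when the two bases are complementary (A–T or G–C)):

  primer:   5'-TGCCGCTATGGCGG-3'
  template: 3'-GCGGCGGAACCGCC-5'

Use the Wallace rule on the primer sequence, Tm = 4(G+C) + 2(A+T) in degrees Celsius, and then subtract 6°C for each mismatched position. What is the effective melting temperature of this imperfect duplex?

Primer base counts: A=1, T=3, G=6, C=4 → A+T=4, G+C=10
Perfect-match Tm = 2(4) + 4(10) = 8 + 40 = 48°C
Mismatches (positions where the bases are not complementary): 3 (at positions 1, 7, 8)
Effective Tm = 48 − 3×6 = 48 − 18 = 30°C

30°C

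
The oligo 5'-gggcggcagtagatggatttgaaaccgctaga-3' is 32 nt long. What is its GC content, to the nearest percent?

Base counts: C=5, A=9, T=6, G=12
G+C = 12 + 5 = 17 out of 32 bases
%GC = 17/32 × 100 = 53.12% ≈ 53%

53%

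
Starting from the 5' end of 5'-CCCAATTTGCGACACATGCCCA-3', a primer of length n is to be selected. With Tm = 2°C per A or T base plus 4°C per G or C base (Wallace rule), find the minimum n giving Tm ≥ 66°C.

First 20 bases: CCCAATTTGCGACACATGCC → Tm = 62°C (< 66°C)
First 21 bases: CCCAATTTGCGACACATGCCC → Tm = 66°C (≥ 66°C)
Since every base adds ≥2°C, Tm only increases with n, so the threshold is first crossed at n = 21.

n = 21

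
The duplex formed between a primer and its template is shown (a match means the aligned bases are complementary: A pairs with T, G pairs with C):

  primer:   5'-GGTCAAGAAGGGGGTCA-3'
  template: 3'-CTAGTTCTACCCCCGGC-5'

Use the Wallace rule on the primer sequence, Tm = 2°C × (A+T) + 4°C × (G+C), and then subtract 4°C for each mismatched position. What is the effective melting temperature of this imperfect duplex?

Primer base counts: A=5, T=2, G=8, C=2 → A+T=7, G+C=10
Perfect-match Tm = 2(7) + 4(10) = 14 + 40 = 54°C
Mismatches (positions where the bases are not complementary): 4 (at positions 2, 9, 15, 17)
Effective Tm = 54 − 4×4 = 54 − 16 = 38°C

38°C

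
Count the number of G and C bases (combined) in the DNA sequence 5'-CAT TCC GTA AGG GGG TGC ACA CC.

Scanning the sequence gives C=7, G=7, T=4, A=5.
Total G or C: 7 + 7 = 14

14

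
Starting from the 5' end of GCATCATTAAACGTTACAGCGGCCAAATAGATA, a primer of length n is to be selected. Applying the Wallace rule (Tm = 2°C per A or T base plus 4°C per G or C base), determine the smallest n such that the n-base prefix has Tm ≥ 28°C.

n = 11

First 10 bases: GCATCATTAA → Tm = 26°C (< 28°C)
First 11 bases: GCATCATTAAA → Tm = 28°C (≥ 28°C)
Each additional base adds 2°C (A/T) or 4°C (G/C), so Tm is non-decreasing in n; n = 11 is the first length to reach 28°C.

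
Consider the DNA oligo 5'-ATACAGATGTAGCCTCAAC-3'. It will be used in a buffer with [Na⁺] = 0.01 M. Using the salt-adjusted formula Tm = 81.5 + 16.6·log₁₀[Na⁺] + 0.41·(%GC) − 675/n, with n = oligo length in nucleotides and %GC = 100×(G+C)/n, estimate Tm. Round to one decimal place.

30.0°C

Length n = 19. T=4, G=3, A=7, C=5
G+C = 8, so %GC = 8/19 × 100 = 42.105%
Salt term: 16.6 × (-2) = -33.2
GC term: 0.41 × 42.105 = 17.263; length term: −675/19 = −35.526
Tm = 81.5 + (-33.2) + 17.263 − 35.526 = 30.037 → 30.0°C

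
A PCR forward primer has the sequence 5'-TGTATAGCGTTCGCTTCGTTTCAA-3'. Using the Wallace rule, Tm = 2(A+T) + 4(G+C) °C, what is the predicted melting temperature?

68°C

Counting bases: C=5, T=10, G=5, A=4
So N_AT = 14 and N_GC = 10.
Tm = 2×14 + 4×10 = 68°C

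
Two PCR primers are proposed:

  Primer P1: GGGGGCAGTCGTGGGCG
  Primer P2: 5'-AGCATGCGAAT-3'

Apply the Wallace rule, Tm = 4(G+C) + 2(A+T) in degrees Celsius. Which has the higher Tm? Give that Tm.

Primer P1: A+T=3, G+C=14 → Tm = 2(3)+4(14) = 62°C
Primer P2: A+T=6, G+C=5 → Tm = 2(6)+4(5) = 32°C
62°C vs 32°C → primer P1 is higher.

Primer P1, 62°C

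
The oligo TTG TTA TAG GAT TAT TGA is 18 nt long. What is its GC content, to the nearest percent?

Scanning the sequence gives G=4, C=0, T=9, A=5.
G+C = 4 + 0 = 4 out of 18 bases
%GC = 4/18 × 100 = 22.22% ≈ 22%

22%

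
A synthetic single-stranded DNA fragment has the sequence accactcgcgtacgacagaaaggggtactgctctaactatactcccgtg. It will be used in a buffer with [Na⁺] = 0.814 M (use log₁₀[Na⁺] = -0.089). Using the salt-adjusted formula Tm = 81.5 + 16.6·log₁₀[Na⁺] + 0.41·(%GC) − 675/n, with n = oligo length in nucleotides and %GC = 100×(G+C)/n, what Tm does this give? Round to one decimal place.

Length n = 49. Scanning the sequence gives T=10, G=11, A=13, C=15.
G+C = 26, so %GC = 26/49 × 100 = 53.061%
Salt term: 16.6 × (-0.089) = -1.477
GC term: 0.41 × 53.061 = 21.755; length term: −675/49 = −13.776
Tm = 81.5 + (-1.477) + 21.755 − 13.776 = 88.002 → 88.0°C

88.0°C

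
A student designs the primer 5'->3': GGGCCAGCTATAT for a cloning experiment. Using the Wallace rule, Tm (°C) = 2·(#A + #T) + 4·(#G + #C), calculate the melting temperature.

G=4, T=3, C=3, A=3
AT pairs contribute 6, GC pairs contribute 7.
Tm = 2×6 + 4×7 = 40°C

40°C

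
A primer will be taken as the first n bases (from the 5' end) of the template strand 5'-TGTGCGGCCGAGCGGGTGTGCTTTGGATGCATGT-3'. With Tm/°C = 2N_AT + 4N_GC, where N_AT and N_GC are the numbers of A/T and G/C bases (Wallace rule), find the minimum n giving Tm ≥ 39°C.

n = 12

First 11 bases: TGTGCGGCCGA → Tm = 38°C (< 39°C)
First 12 bases: TGTGCGGCCGAG → Tm = 42°C (≥ 39°C)
Since every base adds ≥2°C, Tm only increases with n, so the threshold is first crossed at n = 12.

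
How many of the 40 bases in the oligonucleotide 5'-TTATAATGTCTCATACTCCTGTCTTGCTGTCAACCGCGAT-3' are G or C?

17

Scanning the sequence gives G=6, T=15, C=11, A=8.
Total G or C: 6 + 11 = 17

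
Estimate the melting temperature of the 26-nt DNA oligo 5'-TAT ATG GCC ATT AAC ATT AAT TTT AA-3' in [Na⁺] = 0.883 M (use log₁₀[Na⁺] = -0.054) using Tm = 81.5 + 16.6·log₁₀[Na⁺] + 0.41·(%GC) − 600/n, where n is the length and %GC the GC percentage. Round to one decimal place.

Length n = 26. Scanning the sequence gives G=2, C=3, T=11, A=10.
G+C = 5, so %GC = 5/26 × 100 = 19.231%
Salt term: 16.6 × (-0.054) = -0.896
GC term: 0.41 × 19.231 = 7.885; length term: −600/26 = −23.077
Tm = 81.5 + (-0.896) + 7.885 − 23.077 = 65.412 → 65.4°C

65.4°C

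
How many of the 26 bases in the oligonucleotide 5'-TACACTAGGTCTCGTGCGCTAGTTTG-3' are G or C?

13

Base counts: G=7, T=9, A=4, C=6
G+C = 7 + 6 = 13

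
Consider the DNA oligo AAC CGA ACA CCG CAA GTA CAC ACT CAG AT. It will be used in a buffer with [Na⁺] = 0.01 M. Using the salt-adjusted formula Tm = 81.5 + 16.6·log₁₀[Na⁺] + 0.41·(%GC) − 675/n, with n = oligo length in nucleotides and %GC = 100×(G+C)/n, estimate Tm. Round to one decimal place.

Length n = 29. Counting bases: C=10, G=4, T=3, A=12
G+C = 14, so %GC = 14/29 × 100 = 48.276%
Salt term: 16.6 × (-2) = -33.2
GC term: 0.41 × 48.276 = 19.793; length term: −675/29 = −23.276
Tm = 81.5 + (-33.2) + 19.793 − 23.276 = 44.817 → 44.8°C

44.8°C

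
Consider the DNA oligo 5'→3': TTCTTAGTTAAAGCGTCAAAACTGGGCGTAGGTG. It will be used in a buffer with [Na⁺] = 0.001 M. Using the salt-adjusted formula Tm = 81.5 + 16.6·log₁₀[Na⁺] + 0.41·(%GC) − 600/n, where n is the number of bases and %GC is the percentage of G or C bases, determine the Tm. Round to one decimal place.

32.1°C

Length n = 34. Counting bases: C=5, G=10, A=9, T=10
G+C = 15, so %GC = 15/34 × 100 = 44.118%
Salt term: 16.6 × (-3) = -49.8
GC term: 0.41 × 44.118 = 18.088; length term: −600/34 = −17.647
Tm = 81.5 + (-49.8) + 18.088 − 17.647 = 32.141 → 32.1°C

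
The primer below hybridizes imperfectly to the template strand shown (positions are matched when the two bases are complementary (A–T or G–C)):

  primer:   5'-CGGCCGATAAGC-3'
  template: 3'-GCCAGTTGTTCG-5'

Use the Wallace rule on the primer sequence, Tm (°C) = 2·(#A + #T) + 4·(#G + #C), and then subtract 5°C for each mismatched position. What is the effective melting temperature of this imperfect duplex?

25°C

Primer base counts: A=3, T=1, G=4, C=4 → A+T=4, G+C=8
Perfect-match Tm = 2(4) + 4(8) = 8 + 32 = 40°C
Mismatches (positions where the bases are not complementary): 3 (at positions 4, 6, 8)
Effective Tm = 40 − 3×5 = 40 − 15 = 25°C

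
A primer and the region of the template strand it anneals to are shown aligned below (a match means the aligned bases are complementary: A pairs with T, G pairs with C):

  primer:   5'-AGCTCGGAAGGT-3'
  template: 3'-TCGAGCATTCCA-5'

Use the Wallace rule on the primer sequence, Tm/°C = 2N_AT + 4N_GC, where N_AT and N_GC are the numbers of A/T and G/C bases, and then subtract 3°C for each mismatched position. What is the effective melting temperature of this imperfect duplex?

35°C

Primer base counts: A=3, T=2, G=5, C=2 → A+T=5, G+C=7
Perfect-match Tm = 2(5) + 4(7) = 10 + 28 = 38°C
Mismatches (positions where the bases are not complementary): 1 (at position 7)
Effective Tm = 38 − 1×3 = 38 − 3 = 35°C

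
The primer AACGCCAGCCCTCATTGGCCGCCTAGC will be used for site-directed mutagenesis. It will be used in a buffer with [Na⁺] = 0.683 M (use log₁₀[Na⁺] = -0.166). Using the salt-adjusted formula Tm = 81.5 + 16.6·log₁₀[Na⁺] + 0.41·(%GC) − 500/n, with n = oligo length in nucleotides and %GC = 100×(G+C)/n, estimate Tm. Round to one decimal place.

87.6°C

Length n = 27. Counting bases: G=6, C=12, A=5, T=4
G+C = 18, so %GC = 18/27 × 100 = 66.667%
Salt term: 16.6 × (-0.166) = -2.756
GC term: 0.41 × 66.667 = 27.333; length term: −500/27 = −18.519
Tm = 81.5 + (-2.756) + 27.333 − 18.519 = 87.558 → 87.6°C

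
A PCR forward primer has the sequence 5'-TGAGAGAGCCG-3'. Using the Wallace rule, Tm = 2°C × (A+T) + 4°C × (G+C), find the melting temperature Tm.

C=2, A=3, T=1, G=5
So N_AT = 4 and N_GC = 7.
Tm = 4·7 + 2·4 = 28 + 8 = 36°C

36°C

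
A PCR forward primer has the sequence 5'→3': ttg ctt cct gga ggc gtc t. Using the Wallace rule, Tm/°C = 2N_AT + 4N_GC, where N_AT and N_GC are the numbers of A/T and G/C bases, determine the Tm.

60°C

Base counts: A=1, T=7, G=6, C=5
A+T = 8, G+C = 11
Tm = 4·11 + 2·8 = 44 + 16 = 60°C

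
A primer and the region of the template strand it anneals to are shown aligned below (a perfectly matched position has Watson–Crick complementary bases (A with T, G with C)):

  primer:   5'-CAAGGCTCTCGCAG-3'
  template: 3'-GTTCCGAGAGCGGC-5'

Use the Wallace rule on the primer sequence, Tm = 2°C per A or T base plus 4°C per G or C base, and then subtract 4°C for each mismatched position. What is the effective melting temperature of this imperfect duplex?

Primer base counts: A=3, T=2, G=4, C=5 → A+T=5, G+C=9
Perfect-match Tm = 2(5) + 4(9) = 10 + 36 = 46°C
Mismatches (positions where the bases are not complementary): 1 (at position 13)
Effective Tm = 46 − 1×4 = 46 − 4 = 42°C

42°C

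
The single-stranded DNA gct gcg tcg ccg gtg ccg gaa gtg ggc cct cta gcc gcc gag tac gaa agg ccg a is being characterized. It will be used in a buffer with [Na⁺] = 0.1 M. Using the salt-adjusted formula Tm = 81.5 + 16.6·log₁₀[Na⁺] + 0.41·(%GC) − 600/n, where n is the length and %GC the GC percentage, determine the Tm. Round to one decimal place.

Length n = 55. Counting bases: G=21, A=9, T=7, C=18
G+C = 39, so %GC = 39/55 × 100 = 70.909%
Salt term: 16.6 × (-1) = -16.6
GC term: 0.41 × 70.909 = 29.073; length term: −600/55 = −10.909
Tm = 81.5 + (-16.6) + 29.073 − 10.909 = 83.064 → 83.1°C

83.1°C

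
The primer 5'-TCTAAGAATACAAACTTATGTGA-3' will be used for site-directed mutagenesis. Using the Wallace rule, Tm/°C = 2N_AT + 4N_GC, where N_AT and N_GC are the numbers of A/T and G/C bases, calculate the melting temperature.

Scanning the sequence gives T=7, G=3, C=3, A=10.
AT pairs contribute 17, GC pairs contribute 6.
Tm = 4·6 + 2·17 = 24 + 34 = 58°C

58°C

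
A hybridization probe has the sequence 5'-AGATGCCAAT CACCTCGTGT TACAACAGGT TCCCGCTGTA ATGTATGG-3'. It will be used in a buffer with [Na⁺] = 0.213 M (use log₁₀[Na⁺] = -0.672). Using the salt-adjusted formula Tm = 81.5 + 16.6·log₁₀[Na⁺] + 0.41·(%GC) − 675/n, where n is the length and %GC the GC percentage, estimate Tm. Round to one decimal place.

Length n = 48. Base counts: C=12, A=12, G=11, T=13
G+C = 23, so %GC = 23/48 × 100 = 47.917%
Salt term: 16.6 × (-0.672) = -11.155
GC term: 0.41 × 47.917 = 19.646; length term: −675/48 = −14.062
Tm = 81.5 + (-11.155) + 19.646 − 14.062 = 75.929 → 75.9°C

75.9°C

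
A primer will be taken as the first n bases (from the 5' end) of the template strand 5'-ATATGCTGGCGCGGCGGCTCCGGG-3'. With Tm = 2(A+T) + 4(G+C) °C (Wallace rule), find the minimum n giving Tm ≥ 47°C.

n = 15

First 14 bases: ATATGCTGGCGCGG → Tm = 46°C (< 47°C)
First 15 bases: ATATGCTGGCGCGGC → Tm = 50°C (≥ 47°C)
Each additional base adds 2°C (A/T) or 4°C (G/C), so Tm is non-decreasing in n; n = 15 is the first length to reach 47°C.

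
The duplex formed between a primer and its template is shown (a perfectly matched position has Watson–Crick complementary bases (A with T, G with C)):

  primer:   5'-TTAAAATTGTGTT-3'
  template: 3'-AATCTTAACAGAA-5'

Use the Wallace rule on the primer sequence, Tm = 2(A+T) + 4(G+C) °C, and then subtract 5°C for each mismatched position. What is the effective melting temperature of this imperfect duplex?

Primer base counts: A=4, T=7, G=2, C=0 → A+T=11, G+C=2
Perfect-match Tm = 2(11) + 4(2) = 22 + 8 = 30°C
Mismatches (positions where the bases are not complementary): 2 (at positions 4, 11)
Effective Tm = 30 − 2×5 = 30 − 10 = 20°C

20°C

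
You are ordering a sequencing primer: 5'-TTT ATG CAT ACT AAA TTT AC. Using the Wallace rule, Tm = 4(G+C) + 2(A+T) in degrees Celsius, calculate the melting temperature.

48°C

Base counts: G=1, T=9, A=7, C=3
A+T = 16, G+C = 4
Tm = 2(16) + 4(4) = 32 + 16 = 48°C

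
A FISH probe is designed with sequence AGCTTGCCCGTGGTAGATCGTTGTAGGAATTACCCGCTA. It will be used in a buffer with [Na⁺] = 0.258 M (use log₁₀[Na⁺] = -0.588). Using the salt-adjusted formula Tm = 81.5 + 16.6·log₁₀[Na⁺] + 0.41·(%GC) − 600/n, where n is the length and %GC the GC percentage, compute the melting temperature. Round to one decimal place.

77.4°C

Length n = 39. Counting bases: T=11, A=8, G=11, C=9
G+C = 20, so %GC = 20/39 × 100 = 51.282%
Salt term: 16.6 × (-0.588) = -9.761
GC term: 0.41 × 51.282 = 21.026; length term: −600/39 = −15.385
Tm = 81.5 + (-9.761) + 21.026 − 15.385 = 77.38 → 77.4°C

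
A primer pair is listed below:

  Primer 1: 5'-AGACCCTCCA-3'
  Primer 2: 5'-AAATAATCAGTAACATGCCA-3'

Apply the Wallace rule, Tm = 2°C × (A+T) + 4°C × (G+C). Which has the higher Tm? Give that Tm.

Primer 1: A+T=4, G+C=6 → Tm = 2(4)+4(6) = 32°C
Primer 2: A+T=14, G+C=6 → Tm = 2(14)+4(6) = 52°C
32°C vs 52°C → primer 2 is higher.

Primer 2, 52°C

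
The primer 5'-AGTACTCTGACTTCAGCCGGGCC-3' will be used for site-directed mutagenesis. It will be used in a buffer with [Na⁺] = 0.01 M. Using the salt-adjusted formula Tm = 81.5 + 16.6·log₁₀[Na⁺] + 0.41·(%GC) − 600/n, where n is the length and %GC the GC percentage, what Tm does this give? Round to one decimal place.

47.2°C

Length n = 23. Counting bases: T=5, C=8, G=6, A=4
G+C = 14, so %GC = 14/23 × 100 = 60.87%
Salt term: 16.6 × (-2) = -33.2
GC term: 0.41 × 60.87 = 24.957; length term: −600/23 = −26.087
Tm = 81.5 + (-33.2) + 24.957 − 26.087 = 47.17 → 47.2°C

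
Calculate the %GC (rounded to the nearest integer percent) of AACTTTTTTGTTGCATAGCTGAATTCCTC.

Counting bases: C=6, A=6, T=13, G=4
G+C = 4 + 6 = 10 out of 29 bases
%GC = 10/29 × 100 = 34.48% ≈ 34%

34%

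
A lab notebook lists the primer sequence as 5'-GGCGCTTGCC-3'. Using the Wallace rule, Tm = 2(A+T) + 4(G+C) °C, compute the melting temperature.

Counting bases: T=2, G=4, A=0, C=4
A+T = 2, G+C = 8
Tm = 4·8 + 2·2 = 32 + 4 = 36°C

36°C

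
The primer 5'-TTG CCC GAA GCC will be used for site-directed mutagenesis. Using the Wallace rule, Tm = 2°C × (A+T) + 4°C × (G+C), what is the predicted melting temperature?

40°C

Scanning the sequence gives C=5, G=3, T=2, A=2.
AT pairs contribute 4, GC pairs contribute 8.
Tm = 2×4 + 4×8 = 40°C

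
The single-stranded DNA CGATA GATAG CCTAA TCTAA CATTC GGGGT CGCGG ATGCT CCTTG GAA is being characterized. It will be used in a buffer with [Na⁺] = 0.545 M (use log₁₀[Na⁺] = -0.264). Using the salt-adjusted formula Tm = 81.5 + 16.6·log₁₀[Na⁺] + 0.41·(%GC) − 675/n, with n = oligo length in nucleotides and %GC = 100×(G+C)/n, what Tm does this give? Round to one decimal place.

Length n = 48. Scanning the sequence gives A=12, G=13, T=12, C=11.
G+C = 24, so %GC = 24/48 × 100 = 50%
Salt term: 16.6 × (-0.264) = -4.382
GC term: 0.41 × 50 = 20.5; length term: −675/48 = −14.062
Tm = 81.5 + (-4.382) + 20.5 − 14.062 = 83.556 → 83.6°C

83.6°C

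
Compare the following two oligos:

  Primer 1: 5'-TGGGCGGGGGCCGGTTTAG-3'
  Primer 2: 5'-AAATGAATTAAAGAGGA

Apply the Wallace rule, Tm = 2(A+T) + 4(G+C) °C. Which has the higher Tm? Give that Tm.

Primer 1: A+T=5, G+C=14 → Tm = 2(5)+4(14) = 66°C
Primer 2: A+T=13, G+C=4 → Tm = 2(13)+4(4) = 42°C
66°C vs 42°C → primer 1 is higher.

Primer 1, 66°C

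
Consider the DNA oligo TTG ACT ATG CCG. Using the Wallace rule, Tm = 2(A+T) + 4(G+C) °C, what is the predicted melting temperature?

36°C

Scanning the sequence gives C=3, A=2, T=4, G=3.
AT pairs contribute 6, GC pairs contribute 6.
Tm = 4·6 + 2·6 = 24 + 12 = 36°C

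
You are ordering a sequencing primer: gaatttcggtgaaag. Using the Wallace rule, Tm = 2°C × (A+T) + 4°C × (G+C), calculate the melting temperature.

42°C

Counting bases: T=4, A=5, G=5, C=1
A+T = 9, G+C = 6
Tm = 4·6 + 2·9 = 24 + 18 = 42°C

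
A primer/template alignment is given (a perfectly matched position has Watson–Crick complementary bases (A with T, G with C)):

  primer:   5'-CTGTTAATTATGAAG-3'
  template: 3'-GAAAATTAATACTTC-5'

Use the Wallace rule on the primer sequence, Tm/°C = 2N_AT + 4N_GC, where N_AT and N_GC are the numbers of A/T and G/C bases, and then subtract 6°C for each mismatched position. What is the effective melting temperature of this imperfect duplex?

32°C

Primer base counts: A=5, T=6, G=3, C=1 → A+T=11, G+C=4
Perfect-match Tm = 2(11) + 4(4) = 22 + 16 = 38°C
Mismatches (positions where the bases are not complementary): 1 (at position 3)
Effective Tm = 38 − 1×6 = 38 − 6 = 32°C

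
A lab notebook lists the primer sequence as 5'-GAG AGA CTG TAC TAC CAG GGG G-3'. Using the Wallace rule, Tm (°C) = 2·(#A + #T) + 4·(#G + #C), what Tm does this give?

70°C

Counting bases: A=6, T=3, C=4, G=9
A+T = 9, G+C = 13
Tm = 4·13 + 2·9 = 52 + 18 = 70°C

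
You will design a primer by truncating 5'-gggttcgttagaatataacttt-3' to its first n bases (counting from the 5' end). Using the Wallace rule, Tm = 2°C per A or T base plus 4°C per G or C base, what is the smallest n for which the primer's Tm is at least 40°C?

n = 14

First 13 bases: GGGTTCGTTAGAA → Tm = 38°C (< 40°C)
First 14 bases: GGGTTCGTTAGAAT → Tm = 40°C (≥ 40°C)
Each additional base adds 2°C (A/T) or 4°C (G/C), so Tm is non-decreasing in n; n = 14 is the first length to reach 40°C.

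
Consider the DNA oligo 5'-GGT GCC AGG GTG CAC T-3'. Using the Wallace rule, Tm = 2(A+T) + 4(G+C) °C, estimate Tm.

Base counts: G=7, T=3, A=2, C=4
AT pairs contribute 5, GC pairs contribute 11.
Tm = 4·11 + 2·5 = 44 + 10 = 54°C

54°C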